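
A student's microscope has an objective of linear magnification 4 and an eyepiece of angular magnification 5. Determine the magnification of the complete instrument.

20

The overall magnification of a compound microscope is the product of the objective and eyepiece magnifications:
M = M_obj x M_eye = 4 x 5 = 20.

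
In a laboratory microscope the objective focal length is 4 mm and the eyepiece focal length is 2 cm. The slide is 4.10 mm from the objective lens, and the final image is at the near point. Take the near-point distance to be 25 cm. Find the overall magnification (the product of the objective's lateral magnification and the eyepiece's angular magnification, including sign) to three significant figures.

-540

Convert to cm: f_obj = 4 mm = 0.4 cm; d_o = 4.10 mm = 0.41 cm.
Objective: 1/d_i = 1/f_obj - 1/d_o = 1/0.4 - 1/0.41 = 0.06098 cm^-1, so d_i = 16.400 cm.
m_obj = -d_i/d_o = -16.400/0.41 = -40.000.
Eyepiece angular magnification (image at near point): M_eye = 1 + D/f_e = 1 + 25/2 = 13.500.
Overall M = m_obj x M_eye = (-40.000)(13.500) = -540.00.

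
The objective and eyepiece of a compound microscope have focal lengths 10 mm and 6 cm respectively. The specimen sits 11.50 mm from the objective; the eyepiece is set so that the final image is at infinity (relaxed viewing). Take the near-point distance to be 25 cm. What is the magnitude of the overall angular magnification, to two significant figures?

28

Convert to cm: f_obj = 10 mm = 1 cm; d_o = 11.50 mm = 1.15 cm.
Objective: 1/d_i = 1/f_obj - 1/d_o = 1/1 - 1/1.15 = 0.13043 cm^-1, so d_i = 7.667 cm.
m_obj = -d_i/d_o = -7.667/1.15 = -6.667.
Eyepiece angular magnification (image at infinity): M_eye = D/f_e = 25/6 = 4.167.
Overall M = m_obj x M_eye = (-6.667)(4.167) = -27.78.
|M| = 27.78.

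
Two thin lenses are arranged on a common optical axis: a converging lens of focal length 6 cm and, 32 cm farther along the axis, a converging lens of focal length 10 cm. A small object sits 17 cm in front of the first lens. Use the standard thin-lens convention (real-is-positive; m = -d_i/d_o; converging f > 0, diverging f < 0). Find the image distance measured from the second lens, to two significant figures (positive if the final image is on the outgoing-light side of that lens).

18 cm

First lens: d_i1 = 1/(1/6 - 1/17) = 9.273 cm.
The intermediate image is 9.273 cm to the right of lens 1, so d_o2 = L - d_i1 = 32 - 9.273 = 22.727 cm.
Second lens: d_i2 = 1/(1/10 - 1/(22.727)) = 17.857 cm.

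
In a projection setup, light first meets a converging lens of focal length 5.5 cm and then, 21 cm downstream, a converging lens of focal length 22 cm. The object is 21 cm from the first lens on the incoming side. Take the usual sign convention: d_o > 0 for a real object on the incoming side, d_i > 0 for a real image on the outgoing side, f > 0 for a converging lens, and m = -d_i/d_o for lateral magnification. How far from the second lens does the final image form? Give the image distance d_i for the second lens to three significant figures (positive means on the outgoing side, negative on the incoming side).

Applying the thin-lens equation to the first lens, 1/5.5 = 1/21 + 1/d_i1, which gives d_i1 = 7.452 cm.
Object distance for lens 2: d_o2 = 21 - 7.452 = 13.548 cm.
Applying the thin-lens equation again with f_2 = 22 cm and d_o2 = 13.548 cm gives d_i2 = -35.267 cm.

-35.3 cm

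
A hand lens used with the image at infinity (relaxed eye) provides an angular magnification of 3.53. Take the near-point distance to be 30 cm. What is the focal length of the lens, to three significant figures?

8.50 cm

For the image at infinity, M = D/f.
f = D/M = 30/3.53 = 8.499 cm.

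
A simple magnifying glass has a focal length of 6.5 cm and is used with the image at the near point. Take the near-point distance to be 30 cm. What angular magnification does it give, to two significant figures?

M = 1 + D/f = 1 + 30/6.5 = 5.615.

5.6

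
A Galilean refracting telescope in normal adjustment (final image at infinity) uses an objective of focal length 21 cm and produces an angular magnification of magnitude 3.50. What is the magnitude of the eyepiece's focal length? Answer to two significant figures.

|M| = f_obj/|f_eye|, so |f_eye| = f_obj/|M| = 21/3.5 = 6.000 cm.
(The eyepiece is diverging, so its signed focal length is -6.000 cm.)

6.0 cm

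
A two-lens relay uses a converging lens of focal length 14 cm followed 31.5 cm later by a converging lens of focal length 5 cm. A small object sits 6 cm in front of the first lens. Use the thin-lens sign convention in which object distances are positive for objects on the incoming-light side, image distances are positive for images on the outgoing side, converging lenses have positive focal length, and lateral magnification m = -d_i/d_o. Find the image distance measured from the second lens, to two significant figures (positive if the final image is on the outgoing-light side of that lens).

5.7 cm

First lens: d_i1 = 1/(1/14 - 1/6) = -10.500 cm.
The intermediate image is virtual, 10.500 cm to the left of lens 1, so d_o2 = L - d_i1 = 31.5 - (-10.500) = 42.000 cm.
Second lens: d_i2 = 1/(1/5 - 1/(42.000)) = 5.676 cm.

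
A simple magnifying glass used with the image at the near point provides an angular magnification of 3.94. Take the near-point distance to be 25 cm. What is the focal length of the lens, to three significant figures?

For the image at the near point, M = 1 + D/f.
f = D/(M - 1) = 25/(3.94 - 1) = 8.503 cm.

8.50 cm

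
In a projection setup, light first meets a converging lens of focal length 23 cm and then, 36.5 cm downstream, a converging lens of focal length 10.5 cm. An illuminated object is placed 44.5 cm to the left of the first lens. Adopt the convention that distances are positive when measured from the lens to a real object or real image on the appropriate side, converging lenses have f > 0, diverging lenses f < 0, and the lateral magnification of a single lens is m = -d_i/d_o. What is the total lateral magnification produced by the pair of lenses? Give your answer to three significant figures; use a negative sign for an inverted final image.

First lens: d_i1 = 1/(1/23 - 1/44.5) = 47.605 cm.
m_1 = -(47.605)/44.5 = -1.0698.
This image would form 47.605 cm past lens 1, i.e. 11.105 cm beyond lens 2, so it is a virtual object for lens 2: d_o2 = 36.5 - 47.605 = -11.105 cm.
Second lens: d_i2 = 1/(1/10.5 - 1/(-11.105)) = 5.397 cm.
m_2 = -(5.397)/(-11.105) = 0.4860.
Overall magnification: m = m_1 m_2 = -0.5199.

-0.520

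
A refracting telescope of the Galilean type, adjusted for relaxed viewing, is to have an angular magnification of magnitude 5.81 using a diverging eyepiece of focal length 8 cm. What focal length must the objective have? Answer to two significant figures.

46 cm

|M| = f_obj/|f_eye|, so f_obj = |M| x |f_eye| = 5.81 x 8 = 46.480 cm.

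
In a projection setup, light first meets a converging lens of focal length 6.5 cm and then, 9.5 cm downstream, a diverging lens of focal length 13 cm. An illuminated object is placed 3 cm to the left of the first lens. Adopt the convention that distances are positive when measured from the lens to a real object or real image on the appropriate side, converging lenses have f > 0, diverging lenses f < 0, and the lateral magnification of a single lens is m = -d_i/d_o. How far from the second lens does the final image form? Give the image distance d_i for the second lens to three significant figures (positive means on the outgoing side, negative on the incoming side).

-6.98 cm

Applying the thin-lens equation to the first lens, 1/6.5 = 1/3 + 1/d_i1, which gives d_i1 = -5.571 cm.
The intermediate image is virtual, 5.571 cm to the left of lens 1, so d_o2 = L - d_i1 = 9.5 - (-5.571) = 15.071 cm.
Applying the thin-lens equation again with f_2 = -13 cm and d_o2 = 15.071 cm gives d_i2 = -6.980 cm.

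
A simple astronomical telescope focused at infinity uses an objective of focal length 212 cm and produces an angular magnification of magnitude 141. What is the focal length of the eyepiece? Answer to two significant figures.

|M| = f_obj/f_eye, so f_eye = f_obj/|M| = 212/141.0 = 1.504 cm.

1.5 cm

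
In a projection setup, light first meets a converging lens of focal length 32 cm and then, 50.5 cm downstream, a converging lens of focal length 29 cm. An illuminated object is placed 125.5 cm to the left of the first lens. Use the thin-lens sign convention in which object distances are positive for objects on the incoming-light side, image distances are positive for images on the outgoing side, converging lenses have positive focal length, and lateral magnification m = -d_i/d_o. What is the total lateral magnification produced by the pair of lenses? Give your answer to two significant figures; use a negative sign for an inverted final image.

-0.46

Applying the thin-lens equation to the first lens, 1/32 = 1/125.5 + 1/d_i1, which gives d_i1 = 42.952 cm.
Its lateral magnification is m_1 = -d_i1/d_o1 = -(42.952)/125.5 = -0.3422.
That image sits 7.548 cm in front of the second lens, so d_o2 = 7.548 cm.
Applying the thin-lens equation again with f_2 = 29 cm and d_o2 = 7.548 cm gives d_i2 = -10.204 cm.
m_2 = -(-10.204)/(7.548) = 1.3519.
Overall magnification: m = m_1 m_2 = -0.4627.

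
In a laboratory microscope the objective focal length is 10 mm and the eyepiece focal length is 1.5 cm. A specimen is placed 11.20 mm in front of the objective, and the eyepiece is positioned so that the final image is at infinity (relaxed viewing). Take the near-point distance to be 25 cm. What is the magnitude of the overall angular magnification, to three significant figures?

139

Convert to cm: f_obj = 10 mm = 1 cm; d_o = 11.20 mm = 1.12 cm.
Objective: 1/d_i = 1/f_obj - 1/d_o = 1/1 - 1/1.12 = 0.10714 cm^-1, so d_i = 9.333 cm.
m_obj = -d_i/d_o = -9.333/1.12 = -8.333.
Eyepiece angular magnification (image at infinity): M_eye = D/f_e = 25/1.5 = 16.667.
Overall M = m_obj x M_eye = (-8.333)(16.667) = -138.89.
|M| = 138.89.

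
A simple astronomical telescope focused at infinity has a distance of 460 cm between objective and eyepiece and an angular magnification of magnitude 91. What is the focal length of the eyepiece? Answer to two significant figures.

5.0 cm

In normal adjustment the tube length equals f_obj + f_eye and |M| = f_obj/f_eye.
So f_obj = 91 f_eye and 91 f_eye + f_eye = 460 cm, giving f_eye = 460/92 = 5.000 cm and f_obj = 455.000 cm.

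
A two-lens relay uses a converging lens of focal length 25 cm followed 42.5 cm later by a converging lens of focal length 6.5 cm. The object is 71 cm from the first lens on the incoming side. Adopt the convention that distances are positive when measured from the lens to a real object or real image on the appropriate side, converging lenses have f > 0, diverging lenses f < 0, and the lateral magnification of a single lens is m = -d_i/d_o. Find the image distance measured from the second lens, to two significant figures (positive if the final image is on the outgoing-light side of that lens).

First lens: d_i1 = 1/(1/25 - 1/71) = 38.587 cm.
That image sits 3.913 cm in front of the second lens, so d_o2 = 3.913 cm.
Second lens: d_i2 = 1/(1/6.5 - 1/(3.913)) = -9.832 cm.

-9.8 cm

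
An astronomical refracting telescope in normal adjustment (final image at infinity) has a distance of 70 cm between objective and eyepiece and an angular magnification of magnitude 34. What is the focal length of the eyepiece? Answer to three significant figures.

In normal adjustment the tube length equals f_obj + f_eye and |M| = f_obj/f_eye.
So f_obj = 34 f_eye and 34 f_eye + f_eye = 70 cm, giving f_eye = 70/35 = 2.000 cm and f_obj = 68.000 cm.

2.00 cm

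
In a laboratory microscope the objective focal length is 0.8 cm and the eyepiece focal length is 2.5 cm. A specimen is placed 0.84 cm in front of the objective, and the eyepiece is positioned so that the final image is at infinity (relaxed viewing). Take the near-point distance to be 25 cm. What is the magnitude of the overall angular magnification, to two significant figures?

Objective: 1/d_i = 1/f_obj - 1/d_o = 1/0.8 - 1/0.84 = 0.05952 cm^-1, so d_i = 16.800 cm.
m_obj = -d_i/d_o = -16.800/0.84 = -20.000.
Eyepiece angular magnification (image at infinity): M_eye = D/f_e = 25/2.5 = 10.000.
Overall M = m_obj x M_eye = (-20.000)(10.000) = -200.00.
|M| = 200.00.

200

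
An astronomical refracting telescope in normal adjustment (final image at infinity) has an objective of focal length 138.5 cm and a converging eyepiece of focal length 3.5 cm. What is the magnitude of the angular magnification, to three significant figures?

|M| = f_obj/|f_eye| = 138.5/3.5 = 39.571.

39.6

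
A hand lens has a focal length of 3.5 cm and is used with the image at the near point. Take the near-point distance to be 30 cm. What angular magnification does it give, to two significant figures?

M = 1 + D/f = 1 + 30/3.5 = 9.571.

9.6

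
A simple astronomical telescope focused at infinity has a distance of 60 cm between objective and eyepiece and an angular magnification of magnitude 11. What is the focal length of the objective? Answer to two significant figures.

In normal adjustment the tube length equals f_obj + f_eye and |M| = f_obj/f_eye.
So f_obj = 11 f_eye and 11 f_eye + f_eye = 60 cm, giving f_eye = 60/12 = 5.000 cm and f_obj = 55.000 cm.

55 cm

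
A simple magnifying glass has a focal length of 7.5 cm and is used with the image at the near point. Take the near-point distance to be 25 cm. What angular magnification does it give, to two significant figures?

4.3

M = 1 + D/f = 1 + 25/7.5 = 4.333.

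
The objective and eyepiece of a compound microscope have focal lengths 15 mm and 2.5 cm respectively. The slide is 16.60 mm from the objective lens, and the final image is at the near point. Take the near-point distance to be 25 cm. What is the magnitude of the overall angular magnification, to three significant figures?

103

Convert to cm: f_obj = 15 mm = 1.5 cm; d_o = 16.60 mm = 1.66 cm.
Objective: 1/d_i = 1/f_obj - 1/d_o = 1/1.5 - 1/1.66 = 0.06426 cm^-1, so d_i = 15.563 cm.
m_obj = -d_i/d_o = -15.563/1.66 = -9.375.
Eyepiece angular magnification (image at near point): M_eye = 1 + D/f_e = 1 + 25/2.5 = 11.000.
Overall M = m_obj x M_eye = (-9.375)(11.000) = -103.13.
|M| = 103.13.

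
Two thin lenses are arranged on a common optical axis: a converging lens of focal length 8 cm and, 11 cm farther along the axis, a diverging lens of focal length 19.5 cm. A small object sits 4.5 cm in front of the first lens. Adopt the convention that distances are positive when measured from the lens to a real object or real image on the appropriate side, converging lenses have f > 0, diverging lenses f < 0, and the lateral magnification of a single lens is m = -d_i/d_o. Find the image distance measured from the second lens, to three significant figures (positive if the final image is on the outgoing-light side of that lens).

-10.2 cm

Applying the thin-lens equation to the first lens, 1/8 = 1/4.5 + 1/d_i1, which gives d_i1 = -10.286 cm.
The intermediate image is virtual, 10.286 cm to the left of lens 1, so d_o2 = L - d_i1 = 11 - (-10.286) = 21.286 cm.
Applying the thin-lens equation again with f_2 = -19.5 cm and d_o2 = 21.286 cm gives d_i2 = -10.177 cm.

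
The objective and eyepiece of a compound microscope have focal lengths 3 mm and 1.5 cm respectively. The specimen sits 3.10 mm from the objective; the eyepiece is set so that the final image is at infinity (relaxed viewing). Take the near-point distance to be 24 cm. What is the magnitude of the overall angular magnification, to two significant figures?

Convert to cm: f_obj = 3 mm = 0.3 cm; d_o = 3.10 mm = 0.31 cm.
Objective: 1/d_i = 1/f_obj - 1/d_o = 1/0.3 - 1/0.31 = 0.10753 cm^-1, so d_i = 9.300 cm.
m_obj = -d_i/d_o = -9.300/0.31 = -30.000.
Eyepiece angular magnification (image at infinity): M_eye = D/f_e = 24/1.5 = 16.000.
Overall M = m_obj x M_eye = (-30.000)(16.000) = -480.00.
|M| = 480.00.

480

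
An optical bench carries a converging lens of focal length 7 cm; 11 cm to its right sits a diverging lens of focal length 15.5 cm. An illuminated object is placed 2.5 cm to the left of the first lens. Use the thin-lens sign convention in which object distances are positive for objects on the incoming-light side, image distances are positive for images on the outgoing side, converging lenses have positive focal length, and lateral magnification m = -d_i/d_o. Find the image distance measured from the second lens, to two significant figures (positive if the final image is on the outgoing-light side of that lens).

First lens: d_i1 = 1/(1/7 - 1/2.5) = -3.889 cm.
The intermediate image is virtual, 3.889 cm to the left of lens 1, so d_o2 = L - d_i1 = 11 - (-3.889) = 14.889 cm.
Second lens: d_i2 = 1/(1/(-15.5) - 1/(14.889)) = -7.594 cm.

-7.6 cm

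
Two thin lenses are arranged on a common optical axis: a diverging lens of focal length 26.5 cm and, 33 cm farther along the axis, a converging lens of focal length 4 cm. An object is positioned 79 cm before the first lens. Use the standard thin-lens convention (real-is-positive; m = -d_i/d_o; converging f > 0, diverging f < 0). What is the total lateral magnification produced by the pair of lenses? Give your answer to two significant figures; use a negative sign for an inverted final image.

First lens: d_i1 = 1/(1/(-26.5) - 1/79) = -19.844 cm.
m_1 = -(-19.844)/79 = 0.2512.
The intermediate image is virtual, 19.844 cm to the left of lens 1, so d_o2 = L - d_i1 = 33 - (-19.844) = 52.844 cm.
Second lens: d_i2 = 1/(1/4 - 1/(52.844)) = 4.328 cm.
m_2 = -(4.328)/(52.844) = -0.0819.
Overall magnification: m = m_1 m_2 = -0.0206.

-0.021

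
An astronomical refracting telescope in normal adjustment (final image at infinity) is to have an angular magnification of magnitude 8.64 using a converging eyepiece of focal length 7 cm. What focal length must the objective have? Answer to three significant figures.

|M| = f_obj/|f_eye|, so f_obj = |M| x |f_eye| = 8.64 x 7 = 60.480 cm.

60.5 cm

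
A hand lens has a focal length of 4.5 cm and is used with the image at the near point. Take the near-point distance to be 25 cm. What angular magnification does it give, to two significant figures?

6.6

M = 1 + D/f = 1 + 25/4.5 = 6.556.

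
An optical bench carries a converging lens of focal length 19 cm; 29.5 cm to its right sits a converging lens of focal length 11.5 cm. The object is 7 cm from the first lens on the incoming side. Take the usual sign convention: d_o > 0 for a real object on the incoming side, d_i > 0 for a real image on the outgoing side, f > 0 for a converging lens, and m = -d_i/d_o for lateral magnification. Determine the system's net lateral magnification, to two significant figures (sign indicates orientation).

-0.63

Applying the thin-lens equation to the first lens, 1/19 = 1/7 + 1/d_i1, which gives d_i1 = -11.083 cm.
Its lateral magnification is m_1 = -d_i1/d_o1 = -(-11.083)/7 = 1.5833.
With d_i1 < 0 the first image is virtual and lies on the object side; the object distance for lens 2 is d_o2 = 29.5 - (-11.083) = 40.583 cm.
Applying the thin-lens equation again with f_2 = 11.5 cm and d_o2 = 40.583 cm gives d_i2 = 16.047 cm.
m_2 = -(16.047)/(40.583) = -0.3954.
The system's lateral magnification is m_1 m_2 = (1.5833)(-0.3954) = -0.6261.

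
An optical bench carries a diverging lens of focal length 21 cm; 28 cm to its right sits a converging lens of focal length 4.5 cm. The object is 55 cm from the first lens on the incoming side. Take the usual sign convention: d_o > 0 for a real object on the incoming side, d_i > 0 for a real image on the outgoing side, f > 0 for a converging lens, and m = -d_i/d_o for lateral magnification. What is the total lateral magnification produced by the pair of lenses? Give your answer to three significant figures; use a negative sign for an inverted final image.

-0.0321

Applying the thin-lens equation to the first lens, 1/(-21) = 1/55 + 1/d_i1, which gives d_i1 = -15.197 cm.
Its lateral magnification is m_1 = -d_i1/d_o1 = -(-15.197)/55 = 0.2763.
With d_i1 < 0 the first image is virtual and lies on the object side; the object distance for lens 2 is d_o2 = 28 - (-15.197) = 43.197 cm.
Applying the thin-lens equation again with f_2 = 4.5 cm and d_o2 = 43.197 cm gives d_i2 = 5.023 cm.
m_2 = -(5.023)/(43.197) = -0.1163.
Total m = m_1 x m_2 = (0.2763)(-0.1163) = -0.0321.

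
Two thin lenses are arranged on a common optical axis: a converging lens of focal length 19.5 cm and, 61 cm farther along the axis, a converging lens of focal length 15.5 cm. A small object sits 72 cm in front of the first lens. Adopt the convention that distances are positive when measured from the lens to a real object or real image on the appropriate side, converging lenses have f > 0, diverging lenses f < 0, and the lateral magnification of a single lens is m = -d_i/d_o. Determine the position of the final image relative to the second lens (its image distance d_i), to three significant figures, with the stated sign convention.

Lens 1: 1/d_i1 = 1/f_1 - 1/d_o1 = 1/19.5 - 1/72 = 0.03739 cm^-1, so d_i1 = 26.743 cm.
Object distance for lens 2: d_o2 = 61 - 26.743 = 34.257 cm.
Lens 2: 1/d_i2 = 1/f_2 - 1/d_o2 = 1/15.5 - 1/(34.257) = 0.03533 cm^-1, so d_i2 = 28.308 cm.

28.3 cm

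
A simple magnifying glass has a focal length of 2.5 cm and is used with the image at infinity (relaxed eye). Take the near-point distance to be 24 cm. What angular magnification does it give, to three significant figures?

M = D/f = 24/2.5 = 9.600.

9.60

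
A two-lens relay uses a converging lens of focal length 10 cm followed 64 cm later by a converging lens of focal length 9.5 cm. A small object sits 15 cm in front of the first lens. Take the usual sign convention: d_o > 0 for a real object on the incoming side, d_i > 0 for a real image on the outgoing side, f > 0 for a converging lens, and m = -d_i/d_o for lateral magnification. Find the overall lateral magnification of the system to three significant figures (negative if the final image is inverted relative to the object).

Lens 1: 1/d_i1 = 1/f_1 - 1/d_o1 = 1/10 - 1/15 = 0.03333 cm^-1, so d_i1 = 30.000 cm.
m_1 = -(30.000)/15 = -2.0000.
That image sits 34.000 cm in front of the second lens, so d_o2 = 34.000 cm.
Lens 2: 1/d_i2 = 1/f_2 - 1/d_o2 = 1/9.5 - 1/(34.000) = 0.07585 cm^-1, so d_i2 = 13.184 cm.
m_2 = -(13.184)/(34.000) = -0.3878.
The system's lateral magnification is m_1 m_2 = (-2.0000)(-0.3878) = 0.7755.

0.776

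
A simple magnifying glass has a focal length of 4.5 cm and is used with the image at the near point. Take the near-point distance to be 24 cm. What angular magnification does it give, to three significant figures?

6.33

M = 1 + D/f = 1 + 24/4.5 = 6.333.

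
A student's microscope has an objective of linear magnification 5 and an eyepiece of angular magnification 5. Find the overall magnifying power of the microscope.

The overall magnification of a compound microscope is the product of the objective and eyepiece magnifications:
M = M_obj x M_eye = 5 x 5 = 25.

25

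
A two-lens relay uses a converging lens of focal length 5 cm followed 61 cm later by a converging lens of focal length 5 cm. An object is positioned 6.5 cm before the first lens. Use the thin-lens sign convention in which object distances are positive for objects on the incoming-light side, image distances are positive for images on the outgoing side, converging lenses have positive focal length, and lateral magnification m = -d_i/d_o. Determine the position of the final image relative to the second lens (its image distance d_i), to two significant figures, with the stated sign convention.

Applying the thin-lens equation to the first lens, 1/5 = 1/6.5 + 1/d_i1, which gives d_i1 = 21.667 cm.
The intermediate image is 21.667 cm to the right of lens 1, so d_o2 = L - d_i1 = 61 - 21.667 = 39.333 cm.
Applying the thin-lens equation again with f_2 = 5 cm and d_o2 = 39.333 cm gives d_i2 = 5.728 cm.

5.7 cm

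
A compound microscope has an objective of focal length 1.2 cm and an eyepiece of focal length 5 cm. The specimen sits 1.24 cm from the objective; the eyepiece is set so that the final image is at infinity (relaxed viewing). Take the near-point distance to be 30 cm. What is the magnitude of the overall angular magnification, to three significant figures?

180

Objective: 1/d_i = 1/f_obj - 1/d_o = 1/1.2 - 1/1.24 = 0.02688 cm^-1, so d_i = 37.200 cm.
m_obj = -d_i/d_o = -37.200/1.24 = -30.000.
Eyepiece angular magnification (image at infinity): M_eye = D/f_e = 30/5 = 6.000.
Overall M = m_obj x M_eye = (-30.000)(6.000) = -180.00.
|M| = 180.00.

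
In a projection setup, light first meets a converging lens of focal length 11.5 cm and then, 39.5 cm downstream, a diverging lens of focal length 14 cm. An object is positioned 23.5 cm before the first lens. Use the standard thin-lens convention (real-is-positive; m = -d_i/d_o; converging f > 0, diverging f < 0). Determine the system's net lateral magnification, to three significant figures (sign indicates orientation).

-0.433

First lens: d_i1 = 1/(1/11.5 - 1/23.5) = 22.521 cm.
m_1 = -(22.521)/23.5 = -0.9583.
Object distance for lens 2: d_o2 = 39.5 - 22.521 = 16.979 cm.
Second lens: d_i2 = 1/(1/(-14) - 1/(16.979)) = -7.673 cm.
m_2 = -(-7.673)/(16.979) = 0.4519.
Total m = m_1 x m_2 = (-0.9583)(0.4519) = -0.4331.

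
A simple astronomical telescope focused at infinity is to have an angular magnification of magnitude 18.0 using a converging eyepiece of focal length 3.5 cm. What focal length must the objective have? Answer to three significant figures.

|M| = f_obj/|f_eye|, so f_obj = |M| x |f_eye| = 18.0 x 3.5 = 63.000 cm.

63.0 cm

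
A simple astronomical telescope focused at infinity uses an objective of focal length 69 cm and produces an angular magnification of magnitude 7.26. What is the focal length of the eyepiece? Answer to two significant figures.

|M| = f_obj/f_eye, so f_eye = f_obj/|M| = 69/7.26 = 9.504 cm.

9.5 cm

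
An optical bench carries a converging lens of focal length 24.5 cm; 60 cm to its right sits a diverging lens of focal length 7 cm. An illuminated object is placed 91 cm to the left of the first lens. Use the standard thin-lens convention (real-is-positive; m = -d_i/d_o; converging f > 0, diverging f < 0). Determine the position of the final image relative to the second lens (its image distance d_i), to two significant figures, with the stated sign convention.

-5.5 cm

First lens: d_i1 = 1/(1/24.5 - 1/91) = 33.526 cm.
The intermediate image is 33.526 cm to the right of lens 1, so d_o2 = L - d_i1 = 60 - 33.526 = 26.474 cm.
Second lens: d_i2 = 1/(1/(-7) - 1/(26.474)) = -5.536 cm.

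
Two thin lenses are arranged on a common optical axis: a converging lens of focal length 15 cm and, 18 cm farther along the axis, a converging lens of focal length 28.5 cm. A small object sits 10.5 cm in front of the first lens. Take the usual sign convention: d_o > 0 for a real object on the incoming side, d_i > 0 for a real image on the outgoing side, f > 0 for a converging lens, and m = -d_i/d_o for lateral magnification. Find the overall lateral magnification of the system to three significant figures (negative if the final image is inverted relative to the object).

-3.88

Applying the thin-lens equation to the first lens, 1/15 = 1/10.5 + 1/d_i1, which gives d_i1 = -35.000 cm.
Its lateral magnification is m_1 = -d_i1/d_o1 = -(-35.000)/10.5 = 3.3333.
With d_i1 < 0 the first image is virtual and lies on the object side; the object distance for lens 2 is d_o2 = 18 - (-35.000) = 53.000 cm.
Applying the thin-lens equation again with f_2 = 28.5 cm and d_o2 = 53.000 cm gives d_i2 = 61.653 cm.
m_2 = -(61.653)/(53.000) = -1.1633.
The system's lateral magnification is m_1 m_2 = (3.3333)(-1.1633) = -3.8776.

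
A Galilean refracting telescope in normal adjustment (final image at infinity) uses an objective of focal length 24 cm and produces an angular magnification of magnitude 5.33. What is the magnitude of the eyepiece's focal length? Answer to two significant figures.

|M| = f_obj/|f_eye|, so |f_eye| = f_obj/|M| = 24/5.33 = 4.503 cm.
(The eyepiece is diverging, so its signed focal length is -4.503 cm.)

4.5 cm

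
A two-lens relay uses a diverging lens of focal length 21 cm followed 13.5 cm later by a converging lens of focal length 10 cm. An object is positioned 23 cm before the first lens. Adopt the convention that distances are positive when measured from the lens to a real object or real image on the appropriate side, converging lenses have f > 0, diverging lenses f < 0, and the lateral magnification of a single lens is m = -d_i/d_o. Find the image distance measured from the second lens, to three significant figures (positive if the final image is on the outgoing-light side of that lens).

Lens 1: 1/d_i1 = 1/f_1 - 1/d_o1 = 1/(-21) - 1/23 = -0.09110 cm^-1, so d_i1 = -10.977 cm.
The intermediate image is virtual, 10.977 cm to the left of lens 1, so d_o2 = L - d_i1 = 13.5 - (-10.977) = 24.477 cm.
Lens 2: 1/d_i2 = 1/f_2 - 1/d_o2 = 1/10 - 1/(24.477) = 0.05915 cm^-1, so d_i2 = 16.907 cm.

16.9 cm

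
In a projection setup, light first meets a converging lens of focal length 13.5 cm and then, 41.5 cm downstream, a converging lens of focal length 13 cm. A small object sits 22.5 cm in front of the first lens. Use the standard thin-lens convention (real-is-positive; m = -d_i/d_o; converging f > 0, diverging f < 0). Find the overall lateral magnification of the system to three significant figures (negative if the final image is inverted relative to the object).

-3.71

Applying the thin-lens equation to the first lens, 1/13.5 = 1/22.5 + 1/d_i1, which gives d_i1 = 33.750 cm.
Its lateral magnification is m_1 = -d_i1/d_o1 = -(33.750)/22.5 = -1.5000.
The intermediate image is 33.750 cm to the right of lens 1, so d_o2 = L - d_i1 = 41.5 - 33.750 = 7.750 cm.
Applying the thin-lens equation again with f_2 = 13 cm and d_o2 = 7.750 cm gives d_i2 = -19.190 cm.
m_2 = -(-19.190)/(7.750) = 2.4762.
Total m = m_1 x m_2 = (-1.5000)(2.4762) = -3.7143.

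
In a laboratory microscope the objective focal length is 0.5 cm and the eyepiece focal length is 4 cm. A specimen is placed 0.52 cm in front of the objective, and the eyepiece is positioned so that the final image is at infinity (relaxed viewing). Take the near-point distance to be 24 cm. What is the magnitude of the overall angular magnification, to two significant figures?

150

Objective: 1/d_i = 1/f_obj - 1/d_o = 1/0.5 - 1/0.52 = 0.07692 cm^-1, so d_i = 13.000 cm.
m_obj = -d_i/d_o = -13.000/0.52 = -25.000.
Eyepiece angular magnification (image at infinity): M_eye = D/f_e = 24/4 = 6.000.
Overall M = m_obj x M_eye = (-25.000)(6.000) = -150.00.
|M| = 150.00.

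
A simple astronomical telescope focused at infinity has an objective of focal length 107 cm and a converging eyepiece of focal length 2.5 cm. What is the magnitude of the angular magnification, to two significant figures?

|M| = f_obj/|f_eye| = 107/2.5 = 42.800.

43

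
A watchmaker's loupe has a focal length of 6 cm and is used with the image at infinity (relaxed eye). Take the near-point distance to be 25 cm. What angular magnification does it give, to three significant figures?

M = D/f = 25/6 = 4.167.

4.17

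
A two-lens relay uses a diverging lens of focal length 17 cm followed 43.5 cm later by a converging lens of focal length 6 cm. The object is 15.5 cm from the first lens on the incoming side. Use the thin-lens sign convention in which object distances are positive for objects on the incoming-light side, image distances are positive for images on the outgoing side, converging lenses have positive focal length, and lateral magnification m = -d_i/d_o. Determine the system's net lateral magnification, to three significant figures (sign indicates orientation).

First lens: d_i1 = 1/(1/(-17) - 1/15.5) = -8.108 cm.
m_1 = -(-8.108)/15.5 = 0.5231.
With d_i1 < 0 the first image is virtual and lies on the object side; the object distance for lens 2 is d_o2 = 43.5 - (-8.108) = 51.608 cm.
Second lens: d_i2 = 1/(1/6 - 1/(51.608)) = 6.789 cm.
m_2 = -(6.789)/(51.608) = -0.1316.
The system's lateral magnification is m_1 m_2 = (0.5231)(-0.1316) = -0.0688.

-0.0688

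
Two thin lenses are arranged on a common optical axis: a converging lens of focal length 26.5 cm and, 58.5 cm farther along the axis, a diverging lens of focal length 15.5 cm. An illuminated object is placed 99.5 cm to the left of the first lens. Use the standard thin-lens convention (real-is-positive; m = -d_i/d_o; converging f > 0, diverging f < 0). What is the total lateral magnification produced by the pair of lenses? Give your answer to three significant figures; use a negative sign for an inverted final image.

-0.149

Lens 1: 1/d_i1 = 1/f_1 - 1/d_o1 = 1/26.5 - 1/99.5 = 0.02769 cm^-1, so d_i1 = 36.120 cm.
m_1 = -(36.120)/99.5 = -0.3630.
That image sits 22.380 cm in front of the second lens, so d_o2 = 22.380 cm.
Lens 2: 1/d_i2 = 1/f_2 - 1/d_o2 = 1/(-15.5) - 1/(22.380) = -0.10920 cm^-1, so d_i2 = -9.158 cm.
m_2 = -(-9.158)/(22.380) = 0.4092.
Total m = m_1 x m_2 = (-0.3630)(0.4092) = -0.1485.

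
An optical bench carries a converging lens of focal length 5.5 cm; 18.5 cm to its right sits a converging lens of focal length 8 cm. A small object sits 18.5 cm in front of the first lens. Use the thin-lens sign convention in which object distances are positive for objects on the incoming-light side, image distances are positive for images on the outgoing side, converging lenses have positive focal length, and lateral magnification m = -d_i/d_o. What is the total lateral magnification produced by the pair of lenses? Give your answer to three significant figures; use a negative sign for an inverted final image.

First lens: d_i1 = 1/(1/5.5 - 1/18.5) = 7.827 cm.
m_1 = -(7.827)/18.5 = -0.4231.
The intermediate image is 7.827 cm to the right of lens 1, so d_o2 = L - d_i1 = 18.5 - 7.827 = 10.673 cm.
Second lens: d_i2 = 1/(1/8 - 1/(10.673)) = 31.942 cm.
m_2 = -(31.942)/(10.673) = -2.9928.
Overall magnification: m = m_1 m_2 = 1.2662.

1.27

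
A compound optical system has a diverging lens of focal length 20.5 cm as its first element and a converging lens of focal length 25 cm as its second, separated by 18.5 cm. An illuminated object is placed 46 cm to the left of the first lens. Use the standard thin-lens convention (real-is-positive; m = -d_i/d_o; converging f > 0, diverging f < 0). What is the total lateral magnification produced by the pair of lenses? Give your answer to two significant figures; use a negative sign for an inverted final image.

-1.0

Applying the thin-lens equation to the first lens, 1/(-20.5) = 1/46 + 1/d_i1, which gives d_i1 = -14.180 cm.
Its lateral magnification is m_1 = -d_i1/d_o1 = -(-14.180)/46 = 0.3083.
The intermediate image is virtual, 14.180 cm to the left of lens 1, so d_o2 = L - d_i1 = 18.5 - (-14.180) = 32.680 cm.
Applying the thin-lens equation again with f_2 = 25 cm and d_o2 = 32.680 cm gives d_i2 = 106.375 cm.
m_2 = -(106.375)/(32.680) = -3.2550.
Overall magnification: m = m_1 m_2 = -1.0034.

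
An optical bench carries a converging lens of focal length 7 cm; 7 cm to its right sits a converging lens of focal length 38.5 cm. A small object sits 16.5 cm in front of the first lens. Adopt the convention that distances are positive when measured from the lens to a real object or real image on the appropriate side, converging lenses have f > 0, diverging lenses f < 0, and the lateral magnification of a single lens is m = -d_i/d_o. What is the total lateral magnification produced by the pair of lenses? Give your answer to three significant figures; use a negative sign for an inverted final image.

-0.650

Lens 1: 1/d_i1 = 1/f_1 - 1/d_o1 = 1/7 - 1/16.5 = 0.08225 cm^-1, so d_i1 = 12.158 cm.
m_1 = -(12.158)/16.5 = -0.7368.
Since 12.158 cm > 7 cm, the first image lies past the second lens and serves as a virtual object: d_o2 = L - d_i1 = -5.158 cm.
Lens 2: 1/d_i2 = 1/f_2 - 1/d_o2 = 1/38.5 - 1/(-5.158) = 0.21985 cm^-1, so d_i2 = 4.549 cm.
m_2 = -(4.549)/(-5.158) = 0.8819.
Overall magnification: m = m_1 m_2 = -0.6498.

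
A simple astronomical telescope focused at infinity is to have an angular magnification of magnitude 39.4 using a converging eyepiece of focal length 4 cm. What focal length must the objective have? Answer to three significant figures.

158 cm

|M| = f_obj/|f_eye|, so f_obj = |M| x |f_eye| = 39.4 x 4 = 157.600 cm.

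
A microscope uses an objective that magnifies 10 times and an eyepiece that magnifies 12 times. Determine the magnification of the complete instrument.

The overall magnification of a compound microscope is the product of the objective and eyepiece magnifications:
M = M_obj x M_eye = 10 x 12 = 120.

120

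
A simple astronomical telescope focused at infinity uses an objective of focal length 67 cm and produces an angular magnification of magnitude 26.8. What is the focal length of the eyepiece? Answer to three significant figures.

|M| = f_obj/f_eye, so f_eye = f_obj/|M| = 67/26.8 = 2.500 cm.

2.50 cm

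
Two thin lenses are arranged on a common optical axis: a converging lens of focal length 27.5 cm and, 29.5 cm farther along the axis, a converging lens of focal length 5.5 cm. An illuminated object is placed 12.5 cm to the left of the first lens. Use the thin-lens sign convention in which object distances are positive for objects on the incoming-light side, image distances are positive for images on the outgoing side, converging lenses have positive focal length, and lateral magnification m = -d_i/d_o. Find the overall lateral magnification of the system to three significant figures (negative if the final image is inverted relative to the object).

Applying the thin-lens equation to the first lens, 1/27.5 = 1/12.5 + 1/d_i1, which gives d_i1 = -22.917 cm.
Its lateral magnification is m_1 = -d_i1/d_o1 = -(-22.917)/12.5 = 1.8333.
With d_i1 < 0 the first image is virtual and lies on the object side; the object distance for lens 2 is d_o2 = 29.5 - (-22.917) = 52.417 cm.
Applying the thin-lens equation again with f_2 = 5.5 cm and d_o2 = 52.417 cm gives d_i2 = 6.145 cm.
m_2 = -(6.145)/(52.417) = -0.1172.
The system's lateral magnification is m_1 m_2 = (1.8333)(-0.1172) = -0.2149.

-0.215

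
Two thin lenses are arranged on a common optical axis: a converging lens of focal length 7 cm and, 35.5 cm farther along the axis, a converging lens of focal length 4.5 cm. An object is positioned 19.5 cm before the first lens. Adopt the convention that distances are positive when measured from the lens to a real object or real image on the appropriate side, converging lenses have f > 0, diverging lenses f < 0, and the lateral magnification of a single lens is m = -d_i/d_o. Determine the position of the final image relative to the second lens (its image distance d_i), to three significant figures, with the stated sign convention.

5.51 cm

Applying the thin-lens equation to the first lens, 1/7 = 1/19.5 + 1/d_i1, which gives d_i1 = 10.920 cm.
That image sits 24.580 cm in front of the second lens, so d_o2 = 24.580 cm.
Applying the thin-lens equation again with f_2 = 4.5 cm and d_o2 = 24.580 cm gives d_i2 = 5.508 cm.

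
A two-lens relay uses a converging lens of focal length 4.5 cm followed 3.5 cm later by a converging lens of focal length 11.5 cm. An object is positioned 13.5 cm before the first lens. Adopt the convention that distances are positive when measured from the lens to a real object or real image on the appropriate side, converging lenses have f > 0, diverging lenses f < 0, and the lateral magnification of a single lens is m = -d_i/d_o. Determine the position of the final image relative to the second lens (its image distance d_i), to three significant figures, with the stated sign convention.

2.53 cm

First lens: d_i1 = 1/(1/4.5 - 1/13.5) = 6.750 cm.
This image would form 6.750 cm past lens 1, i.e. 3.250 cm beyond lens 2, so it is a virtual object for lens 2: d_o2 = 3.5 - 6.750 = -3.250 cm.
Second lens: d_i2 = 1/(1/11.5 - 1/(-3.250)) = 2.534 cm.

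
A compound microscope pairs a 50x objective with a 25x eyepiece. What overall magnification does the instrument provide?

1250

The overall magnification of a compound microscope is the product of the objective and eyepiece magnifications:
M = M_obj x M_eye = 50 x 25 = 1250.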